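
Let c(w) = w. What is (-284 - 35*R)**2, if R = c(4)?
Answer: 179776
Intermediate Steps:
R = 4
(-284 - 35*R)**2 = (-284 - 35*4)**2 = (-284 - 140)**2 = (-424)**2 = 179776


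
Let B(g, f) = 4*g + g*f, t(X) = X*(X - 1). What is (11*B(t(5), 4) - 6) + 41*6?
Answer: 2000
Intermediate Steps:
t(X) = X*(-1 + X)
B(g, f) = 4*g + f*g
(11*B(t(5), 4) - 6) + 41*6 = (11*((5*(-1 + 5))*(4 + 4)) - 6) + 41*6 = (11*((5*4)*8) - 6) + 246 = (11*(20*8) - 6) + 246 = (11*160 - 6) + 246 = (1760 - 6) + 246 = 1754 + 246 = 2000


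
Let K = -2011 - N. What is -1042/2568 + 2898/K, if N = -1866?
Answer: -3796577/186180 ≈ -20.392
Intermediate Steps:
K = -145 (K = -2011 - 1*(-1866) = -2011 + 1866 = -145)
-1042/2568 + 2898/K = -1042/2568 + 2898/(-145) = -1042*1/2568 + 2898*(-1/145) = -521/1284 - 2898/145 = -3796577/186180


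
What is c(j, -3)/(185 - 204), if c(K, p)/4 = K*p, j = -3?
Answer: -36/19 ≈ -1.8947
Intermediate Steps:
c(K, p) = 4*K*p (c(K, p) = 4*(K*p) = 4*K*p)
c(j, -3)/(185 - 204) = (4*(-3)*(-3))/(185 - 204) = 36/(-19) = 36*(-1/19) = -36/19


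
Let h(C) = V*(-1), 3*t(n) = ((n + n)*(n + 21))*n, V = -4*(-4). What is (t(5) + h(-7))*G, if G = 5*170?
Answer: 1064200/3 ≈ 3.5473e+5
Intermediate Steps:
V = 16
t(n) = 2*n²*(21 + n)/3 (t(n) = (((n + n)*(n + 21))*n)/3 = (((2*n)*(21 + n))*n)/3 = ((2*n*(21 + n))*n)/3 = (2*n²*(21 + n))/3 = 2*n²*(21 + n)/3)
h(C) = -16 (h(C) = 16*(-1) = -16)
G = 850
(t(5) + h(-7))*G = ((⅔)*5²*(21 + 5) - 16)*850 = ((⅔)*25*26 - 16)*850 = (1300/3 - 16)*850 = (1252/3)*850 = 1064200/3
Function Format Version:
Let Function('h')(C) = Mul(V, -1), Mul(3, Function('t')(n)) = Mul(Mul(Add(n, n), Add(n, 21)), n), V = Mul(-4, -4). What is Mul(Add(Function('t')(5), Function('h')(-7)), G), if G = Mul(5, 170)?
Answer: Rational(1064200, 3) ≈ 3.5473e+5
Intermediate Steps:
V = 16
Function('t')(n) = Mul(Rational(2, 3), Pow(n, 2), Add(21, n)) (Function('t')(n) = Mul(Rational(1, 3), Mul(Mul(Add(n, n), Add(n, 21)), n)) = Mul(Rational(1, 3), Mul(Mul(Mul(2, n), Add(21, n)), n)) = Mul(Rational(1, 3), Mul(Mul(2, n, Add(21, n)), n)) = Mul(Rational(1, 3), Mul(2, Pow(n, 2), Add(21, n))) = Mul(Rational(2, 3), Pow(n, 2), Add(21, n)))
Function('h')(C) = -16 (Function('h')(C) = Mul(16, -1) = -16)
G = 850
Mul(Add(Function('t')(5), Function('h')(-7)), G) = Mul(Add(Mul(Rational(2, 3), Pow(5, 2), Add(21, 5)), -16), 850) = Mul(Add(Mul(Rational(2, 3), 25, 26), -16), 850) = Mul(Add(Rational(1300, 3), -16), 850) = Mul(Rational(1252, 3), 850) = Rational(1064200, 3)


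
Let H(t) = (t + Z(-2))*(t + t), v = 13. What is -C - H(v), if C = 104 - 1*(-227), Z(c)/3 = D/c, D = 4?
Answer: -513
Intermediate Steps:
Z(c) = 12/c (Z(c) = 3*(4/c) = 12/c)
C = 331 (C = 104 + 227 = 331)
H(t) = 2*t*(-6 + t) (H(t) = (t + 12/(-2))*(t + t) = (t + 12*(-1/2))*(2*t) = (t - 6)*(2*t) = (-6 + t)*(2*t) = 2*t*(-6 + t))
-C - H(v) = -1*331 - 2*13*(-6 + 13) = -331 - 2*13*7 = -331 - 1*182 = -331 - 182 = -513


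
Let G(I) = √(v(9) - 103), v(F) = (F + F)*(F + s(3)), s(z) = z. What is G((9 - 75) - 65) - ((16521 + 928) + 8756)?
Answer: -26205 + √113 ≈ -26194.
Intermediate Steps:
v(F) = 2*F*(3 + F) (v(F) = (F + F)*(F + 3) = (2*F)*(3 + F) = 2*F*(3 + F))
G(I) = √113 (G(I) = √(2*9*(3 + 9) - 103) = √(2*9*12 - 103) = √(216 - 103) = √113)
G((9 - 75) - 65) - ((16521 + 928) + 8756) = √113 - ((16521 + 928) + 8756) = √113 - (17449 + 8756) = √113 - 1*26205 = √113 - 26205 = -26205 + √113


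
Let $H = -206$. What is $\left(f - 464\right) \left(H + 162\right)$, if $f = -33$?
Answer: $21868$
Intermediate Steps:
$\left(f - 464\right) \left(H + 162\right) = \left(-33 - 464\right) \left(-206 + 162\right) = \left(-497\right) \left(-44\right) = 21868$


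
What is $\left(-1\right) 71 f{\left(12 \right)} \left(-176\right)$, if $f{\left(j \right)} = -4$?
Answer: $-49984$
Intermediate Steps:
$\left(-1\right) 71 f{\left(12 \right)} \left(-176\right) = \left(-1\right) 71 \left(-4\right) \left(-176\right) = \left(-71\right) \left(-4\right) \left(-176\right) = 284 \left(-176\right) = -49984$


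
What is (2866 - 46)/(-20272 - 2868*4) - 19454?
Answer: -154387649/7936 ≈ -19454.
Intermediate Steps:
(2866 - 46)/(-20272 - 2868*4) - 19454 = 2820/(-20272 - 11472) - 19454 = 2820/(-31744) - 19454 = 2820*(-1/31744) - 19454 = -705/7936 - 19454 = -154387649/7936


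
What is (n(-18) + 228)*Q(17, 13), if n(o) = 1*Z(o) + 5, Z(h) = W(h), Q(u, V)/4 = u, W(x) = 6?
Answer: 16252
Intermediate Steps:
Q(u, V) = 4*u
Z(h) = 6
n(o) = 11 (n(o) = 1*6 + 5 = 6 + 5 = 11)
(n(-18) + 228)*Q(17, 13) = (11 + 228)*(4*17) = 239*68 = 16252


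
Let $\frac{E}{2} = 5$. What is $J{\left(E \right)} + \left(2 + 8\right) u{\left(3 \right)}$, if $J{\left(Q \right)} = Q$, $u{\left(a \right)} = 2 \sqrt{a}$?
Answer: $10 + 20 \sqrt{3} \approx 44.641$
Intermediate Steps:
$E = 10$ ($E = 2 \cdot 5 = 10$)
$J{\left(E \right)} + \left(2 + 8\right) u{\left(3 \right)} = 10 + \left(2 + 8\right) 2 \sqrt{3} = 10 + 10 \cdot 2 \sqrt{3} = 10 + 20 \sqrt{3}$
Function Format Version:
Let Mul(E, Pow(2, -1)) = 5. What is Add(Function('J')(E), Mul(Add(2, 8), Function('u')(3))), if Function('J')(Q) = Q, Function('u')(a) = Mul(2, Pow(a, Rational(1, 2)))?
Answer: Add(10, Mul(20, Pow(3, Rational(1, 2)))) ≈ 44.641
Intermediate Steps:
E = 10 (E = Mul(2, 5) = 10)
Add(Function('J')(E), Mul(Add(2, 8), Function('u')(3))) = Add(10, Mul(Add(2, 8), Mul(2, Pow(3, Rational(1, 2))))) = Add(10, Mul(10, Mul(2, Pow(3, Rational(1, 2))))) = Add(10, Mul(20, Pow(3, Rational(1, 2))))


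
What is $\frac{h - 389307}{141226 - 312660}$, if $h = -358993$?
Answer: $\frac{374150}{85717} \approx 4.3649$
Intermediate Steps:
$\frac{h - 389307}{141226 - 312660} = \frac{-358993 - 389307}{141226 - 312660} = - \frac{748300}{-171434} = \left(-748300\right) \left(- \frac{1}{171434}\right) = \frac{374150}{85717}$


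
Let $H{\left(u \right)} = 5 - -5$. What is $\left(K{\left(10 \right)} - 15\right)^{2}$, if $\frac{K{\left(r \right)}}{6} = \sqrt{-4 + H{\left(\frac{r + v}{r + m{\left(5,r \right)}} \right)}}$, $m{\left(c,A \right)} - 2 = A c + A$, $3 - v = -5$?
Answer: $441 - 180 \sqrt{6} \approx 0.091846$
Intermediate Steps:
$v = 8$ ($v = 3 - -5 = 3 + 5 = 8$)
$m{\left(c,A \right)} = 2 + A + A c$ ($m{\left(c,A \right)} = 2 + \left(A c + A\right) = 2 + \left(A + A c\right) = 2 + A + A c$)
$H{\left(u \right)} = 10$ ($H{\left(u \right)} = 5 + 5 = 10$)
$K{\left(r \right)} = 6 \sqrt{6}$ ($K{\left(r \right)} = 6 \sqrt{-4 + 10} = 6 \sqrt{6}$)
$\left(K{\left(10 \right)} - 15\right)^{2} = \left(6 \sqrt{6} - 15\right)^{2} = \left(-15 + 6 \sqrt{6}\right)^{2}$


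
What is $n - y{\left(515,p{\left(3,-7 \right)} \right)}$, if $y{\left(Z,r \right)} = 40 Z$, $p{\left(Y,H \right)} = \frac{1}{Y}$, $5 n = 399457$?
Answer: $\frac{296457}{5} \approx 59291.0$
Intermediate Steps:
$n = \frac{399457}{5}$ ($n = \frac{1}{5} \cdot 399457 = \frac{399457}{5} \approx 79891.0$)
$n - y{\left(515,p{\left(3,-7 \right)} \right)} = \frac{399457}{5} - 40 \cdot 515 = \frac{399457}{5} - 20600 = \frac{296457}{5}$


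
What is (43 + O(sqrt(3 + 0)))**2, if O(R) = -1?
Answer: 1764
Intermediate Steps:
(43 + O(sqrt(3 + 0)))**2 = (43 - 1)**2 = 42**2 = 1764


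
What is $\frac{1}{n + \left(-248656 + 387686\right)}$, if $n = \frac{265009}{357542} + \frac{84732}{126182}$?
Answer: $\frac{22557682322}{3136226440534851} \approx 7.1926 \cdot 10^{-6}$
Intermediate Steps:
$n = \frac{31867307191}{22557682322}$ ($n = 265009 \cdot \frac{1}{357542} + 84732 \cdot \frac{1}{126182} = \frac{265009}{357542} + \frac{42366}{63091} = \frac{31867307191}{22557682322} \approx 1.4127$)
$\frac{1}{n + \left(-248656 + 387686\right)} = \frac{1}{\frac{31867307191}{22557682322} + \left(-248656 + 387686\right)} = \frac{1}{\frac{31867307191}{22557682322} + 139030} = \frac{1}{\frac{3136226440534851}{22557682322}} = \frac{22557682322}{3136226440534851}$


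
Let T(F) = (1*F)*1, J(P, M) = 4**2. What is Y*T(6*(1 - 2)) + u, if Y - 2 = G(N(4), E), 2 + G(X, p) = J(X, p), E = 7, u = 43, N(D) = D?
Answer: -53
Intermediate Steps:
J(P, M) = 16
G(X, p) = 14 (G(X, p) = -2 + 16 = 14)
Y = 16 (Y = 2 + 14 = 16)
T(F) = F (T(F) = F*1 = F)
Y*T(6*(1 - 2)) + u = 16*(6*(1 - 2)) + 43 = 16*(6*(-1)) + 43 = 16*(-6) + 43 = -96 + 43 = -53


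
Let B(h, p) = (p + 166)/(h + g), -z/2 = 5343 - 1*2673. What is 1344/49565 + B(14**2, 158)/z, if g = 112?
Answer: 36574077/1358675780 ≈ 0.026919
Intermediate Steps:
z = -5340 (z = -2*(5343 - 1*2673) = -2*(5343 - 2673) = -2*2670 = -5340)
B(h, p) = (166 + p)/(112 + h) (B(h, p) = (p + 166)/(h + 112) = (166 + p)/(112 + h))
1344/49565 + B(14**2, 158)/z = 1344/49565 + ((166 + 158)/(112 + 14**2))/(-5340) = 1344*(1/49565) + (324/(112 + 196))*(-1/5340) = 1344/49565 + (324/308)*(-1/5340) = 1344/49565 + ((1/308)*324)*(-1/5340) = 1344/49565 + (81/77)*(-1/5340) = 1344/49565 - 27/137060 = 36574077/1358675780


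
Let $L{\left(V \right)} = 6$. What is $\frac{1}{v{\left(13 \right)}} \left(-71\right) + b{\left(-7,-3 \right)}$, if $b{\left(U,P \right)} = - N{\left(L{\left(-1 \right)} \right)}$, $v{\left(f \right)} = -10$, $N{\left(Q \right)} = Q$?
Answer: $\frac{11}{10} \approx 1.1$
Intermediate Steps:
$b{\left(U,P \right)} = -6$ ($b{\left(U,P \right)} = \left(-1\right) 6 = -6$)
$\frac{1}{v{\left(13 \right)}} \left(-71\right) + b{\left(-7,-3 \right)} = \frac{1}{-10} \left(-71\right) - 6 = \left(- \frac{1}{10}\right) \left(-71\right) - 6 = \frac{71}{10} - 6 = \frac{11}{10}$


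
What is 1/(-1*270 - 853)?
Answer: -1/1123 ≈ -0.00089047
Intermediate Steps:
1/(-1*270 - 853) = 1/(-270 - 853) = 1/(-1123) = -1/1123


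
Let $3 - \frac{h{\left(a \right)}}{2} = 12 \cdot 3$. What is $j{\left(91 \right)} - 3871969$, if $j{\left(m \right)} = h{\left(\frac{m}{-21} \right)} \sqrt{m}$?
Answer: $-3871969 - 66 \sqrt{91} \approx -3.8726 \cdot 10^{6}$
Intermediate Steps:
$h{\left(a \right)} = -66$ ($h{\left(a \right)} = 6 - 2 \cdot 12 \cdot 3 = 6 - 72 = -66$)
$j{\left(m \right)} = - 66 \sqrt{m}$
$j{\left(91 \right)} - 3871969 = - 66 \sqrt{91} - 3871969 = -3871969 - 66 \sqrt{91}$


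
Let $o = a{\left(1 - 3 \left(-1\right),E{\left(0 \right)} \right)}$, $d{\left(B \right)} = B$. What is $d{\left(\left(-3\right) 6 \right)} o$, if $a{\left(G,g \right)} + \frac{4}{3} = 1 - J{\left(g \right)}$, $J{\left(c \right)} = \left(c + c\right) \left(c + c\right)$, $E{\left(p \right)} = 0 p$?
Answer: $6$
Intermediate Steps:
$E{\left(p \right)} = 0$
$J{\left(c \right)} = 4 c^{2}$ ($J{\left(c \right)} = 2 c 2 c = 4 c^{2}$)
$a{\left(G,g \right)} = - \frac{1}{3} - 4 g^{2}$ ($a{\left(G,g \right)} = - \frac{4}{3} - \left(-1 + 4 g^{2}\right) = - \frac{1}{3} - 4 g^{2}$)
$o = - \frac{1}{3}$ ($o = - \frac{1}{3} - 4 \cdot 0^{2} = - \frac{1}{3} - 0 = - \frac{1}{3} + 0 = - \frac{1}{3} \approx -0.33333$)
$d{\left(\left(-3\right) 6 \right)} o = \left(-3\right) 6 \left(- \frac{1}{3}\right) = \left(-18\right) \left(- \frac{1}{3}\right) = 6$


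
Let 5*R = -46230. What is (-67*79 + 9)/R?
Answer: 2642/4623 ≈ 0.57149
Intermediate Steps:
R = -9246 (R = (1/5)*(-46230) = -9246)
(-67*79 + 9)/R = (-67*79 + 9)/(-9246) = (-5293 + 9)*(-1/9246) = -5284*(-1/9246) = 2642/4623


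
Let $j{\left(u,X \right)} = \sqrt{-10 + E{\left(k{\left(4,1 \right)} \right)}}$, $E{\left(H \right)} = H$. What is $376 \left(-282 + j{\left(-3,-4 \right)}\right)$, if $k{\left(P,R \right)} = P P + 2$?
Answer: $-106032 + 752 \sqrt{2} \approx -1.0497 \cdot 10^{5}$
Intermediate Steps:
$k{\left(P,R \right)} = 2 + P^{2}$ ($k{\left(P,R \right)} = P^{2} + 2 = 2 + P^{2}$)
$j{\left(u,X \right)} = 2 \sqrt{2}$ ($j{\left(u,X \right)} = \sqrt{-10 + \left(2 + 4^{2}\right)} = \sqrt{-10 + \left(2 + 16\right)} = \sqrt{-10 + 18} = \sqrt{8} = 2 \sqrt{2}$)
$376 \left(-282 + j{\left(-3,-4 \right)}\right) = 376 \left(-282 + 2 \sqrt{2}\right) = -106032 + 752 \sqrt{2}$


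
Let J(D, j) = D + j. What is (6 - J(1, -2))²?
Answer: 49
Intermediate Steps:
(6 - J(1, -2))² = (6 - (1 - 2))² = (6 - 1*(-1))² = (6 + 1)² = 7² = 49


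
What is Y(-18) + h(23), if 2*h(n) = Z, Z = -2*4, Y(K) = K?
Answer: -22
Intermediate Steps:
Z = -8
h(n) = -4 (h(n) = (½)*(-8) = -4)
Y(-18) + h(23) = -18 - 4 = -22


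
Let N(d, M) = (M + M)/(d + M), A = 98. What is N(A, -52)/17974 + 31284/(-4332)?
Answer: -28362047/3927319 ≈ -7.2217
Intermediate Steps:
N(d, M) = 2*M/(M + d) (N(d, M) = (2*M)/(M + d) = 2*M/(M + d))
N(A, -52)/17974 + 31284/(-4332) = (2*(-52)/(-52 + 98))/17974 + 31284/(-4332) = (2*(-52)/46)*(1/17974) + 31284*(-1/4332) = (2*(-52)*(1/46))*(1/17974) - 2607/361 = -52/23*1/17974 - 2607/361 = -26/206701 - 2607/361 = -28362047/3927319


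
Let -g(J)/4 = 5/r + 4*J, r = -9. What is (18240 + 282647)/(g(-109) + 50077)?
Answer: 2707983/466409 ≈ 5.8060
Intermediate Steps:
g(J) = 20/9 - 16*J (g(J) = -4*(5/(-9) + 4*J) = -4*(5*(-⅑) + 4*J) = -4*(-5/9 + 4*J) = 20/9 - 16*J)
(18240 + 282647)/(g(-109) + 50077) = (18240 + 282647)/((20/9 - 16*(-109)) + 50077) = 300887/((20/9 + 1744) + 50077) = 300887/(15716/9 + 50077) = 300887/(466409/9) = 300887*(9/466409) = 2707983/466409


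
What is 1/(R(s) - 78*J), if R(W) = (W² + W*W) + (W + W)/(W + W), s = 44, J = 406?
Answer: -1/27795 ≈ -3.5978e-5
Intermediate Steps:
R(W) = 1 + 2*W² (R(W) = (W² + W²) + (2*W)/((2*W)) = 2*W² + (2*W)*(1/(2*W)) = 2*W² + 1 = 1 + 2*W²)
1/(R(s) - 78*J) = 1/((1 + 2*44²) - 78*406) = 1/((1 + 2*1936) - 1*31668) = 1/((1 + 3872) - 31668) = 1/(3873 - 31668) = 1/(-27795) = -1/27795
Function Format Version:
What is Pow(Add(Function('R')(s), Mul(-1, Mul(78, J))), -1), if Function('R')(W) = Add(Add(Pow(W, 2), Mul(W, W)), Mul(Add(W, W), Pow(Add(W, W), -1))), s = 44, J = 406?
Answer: Rational(-1, 27795) ≈ -3.5978e-5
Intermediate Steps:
Function('R')(W) = Add(1, Mul(2, Pow(W, 2))) (Function('R')(W) = Add(Add(Pow(W, 2), Pow(W, 2)), Mul(Mul(2, W), Pow(Mul(2, W), -1))) = Add(Mul(2, Pow(W, 2)), Mul(Mul(2, W), Mul(Rational(1, 2), Pow(W, -1)))) = Add(Mul(2, Pow(W, 2)), 1) = Add(1, Mul(2, Pow(W, 2))))
Pow(Add(Function('R')(s), Mul(-1, Mul(78, J))), -1) = Pow(Add(Add(1, Mul(2, Pow(44, 2))), Mul(-1, Mul(78, 406))), -1) = Pow(Add(Add(1, Mul(2, 1936)), Mul(-1, 31668)), -1) = Pow(Add(Add(1, 3872), -31668), -1) = Pow(Add(3873, -31668), -1) = Pow(-27795, -1) = Rational(-1, 27795)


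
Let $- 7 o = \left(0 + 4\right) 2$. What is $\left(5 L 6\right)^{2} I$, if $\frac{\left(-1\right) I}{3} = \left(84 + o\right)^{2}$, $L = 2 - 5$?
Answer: $- \frac{8174520000}{49} \approx -1.6683 \cdot 10^{8}$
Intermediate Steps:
$L = -3$
$o = - \frac{8}{7}$ ($o = - \frac{\left(0 + 4\right) 2}{7} = - \frac{4 \cdot 2}{7} = \left(- \frac{1}{7}\right) 8 = - \frac{8}{7} \approx -1.1429$)
$I = - \frac{1009200}{49}$ ($I = - 3 \left(84 - \frac{8}{7}\right)^{2} = - 3 \left(\frac{580}{7}\right)^{2} = \left(-3\right) \frac{336400}{49} = - \frac{1009200}{49} \approx -20596.0$)
$\left(5 L 6\right)^{2} I = \left(5 \left(-3\right) 6\right)^{2} \left(- \frac{1009200}{49}\right) = \left(\left(-15\right) 6\right)^{2} \left(- \frac{1009200}{49}\right) = \left(-90\right)^{2} \left(- \frac{1009200}{49}\right) = 8100 \left(- \frac{1009200}{49}\right) = - \frac{8174520000}{49}$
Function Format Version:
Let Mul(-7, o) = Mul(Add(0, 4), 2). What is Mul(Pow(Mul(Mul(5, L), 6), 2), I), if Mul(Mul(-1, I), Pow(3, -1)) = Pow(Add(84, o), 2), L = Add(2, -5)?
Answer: Rational(-8174520000, 49) ≈ -1.6683e+8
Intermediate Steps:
L = -3
o = Rational(-8, 7) (o = Mul(Rational(-1, 7), Mul(Add(0, 4), 2)) = Mul(Rational(-1, 7), Mul(4, 2)) = Mul(Rational(-1, 7), 8) = Rational(-8, 7) ≈ -1.1429)
I = Rational(-1009200, 49) (I = Mul(-3, Pow(Add(84, Rational(-8, 7)), 2)) = Mul(-3, Pow(Rational(580, 7), 2)) = Mul(-3, Rational(336400, 49)) = Rational(-1009200, 49) ≈ -20596.)
Mul(Pow(Mul(Mul(5, L), 6), 2), I) = Mul(Pow(Mul(Mul(5, -3), 6), 2), Rational(-1009200, 49)) = Mul(Pow(Mul(-15, 6), 2), Rational(-1009200, 49)) = Mul(Pow(-90, 2), Rational(-1009200, 49)) = Mul(8100, Rational(-1009200, 49)) = Rational(-8174520000, 49)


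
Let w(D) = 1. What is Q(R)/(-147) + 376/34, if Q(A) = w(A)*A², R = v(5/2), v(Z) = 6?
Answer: 9008/833 ≈ 10.814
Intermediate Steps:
R = 6
Q(A) = A² (Q(A) = 1*A² = A²)
Q(R)/(-147) + 376/34 = 6²/(-147) + 376/34 = 36*(-1/147) + 376*(1/34) = -12/49 + 188/17 = 9008/833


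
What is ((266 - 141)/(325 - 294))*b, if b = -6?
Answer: -750/31 ≈ -24.194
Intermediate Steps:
((266 - 141)/(325 - 294))*b = ((266 - 141)/(325 - 294))*(-6) = (125/31)*(-6) = -750/31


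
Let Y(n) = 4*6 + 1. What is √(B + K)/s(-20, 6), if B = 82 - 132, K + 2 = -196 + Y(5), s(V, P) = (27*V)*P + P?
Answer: -I*√223/3234 ≈ -0.0046176*I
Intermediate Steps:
s(V, P) = P + 27*P*V (s(V, P) = 27*P*V + P = P + 27*P*V)
Y(n) = 25 (Y(n) = 24 + 1 = 25)
K = -173 (K = -2 + (-196 + 25) = -2 - 171 = -173)
B = -50
√(B + K)/s(-20, 6) = √(-50 - 173)/((6*(1 + 27*(-20)))) = √(-223)/((6*(1 - 540))) = (I*√223)/((6*(-539))) = (I*√223)/(-3234) = (I*√223)*(-1/3234) = -I*√223/3234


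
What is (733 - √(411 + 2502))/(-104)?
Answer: -733/104 + √2913/104 ≈ -6.5291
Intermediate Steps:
(733 - √(411 + 2502))/(-104) = (733 - √2913)*(-1/104) = -733/104 + √2913/104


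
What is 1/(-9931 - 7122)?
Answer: -1/17053 ≈ -5.8641e-5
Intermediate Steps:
1/(-9931 - 7122) = 1/(-17053) = -1/17053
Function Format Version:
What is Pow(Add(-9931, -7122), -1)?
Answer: Rational(-1, 17053) ≈ -5.8641e-5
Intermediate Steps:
Pow(Add(-9931, -7122), -1) = Pow(-17053, -1) = Rational(-1, 17053)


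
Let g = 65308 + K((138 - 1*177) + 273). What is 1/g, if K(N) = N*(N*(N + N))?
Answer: 1/25691116 ≈ 3.8924e-8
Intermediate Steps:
K(N) = 2*N**3 (K(N) = N*(N*(2*N)) = N*(2*N**2) = 2*N**3)
g = 25691116 (g = 65308 + 2*((138 - 1*177) + 273)**3 = 65308 + 2*((138 - 177) + 273)**3 = 65308 + 2*(-39 + 273)**3 = 65308 + 2*234**3 = 65308 + 2*12812904 = 65308 + 25625808 = 25691116)
1/g = 1/25691116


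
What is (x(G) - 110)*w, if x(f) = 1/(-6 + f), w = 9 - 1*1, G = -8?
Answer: -6164/7 ≈ -880.57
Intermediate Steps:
w = 8 (w = 9 - 1 = 8)
(x(G) - 110)*w = (1/(-6 - 8) - 110)*8 = (1/(-14) - 110)*8 = (-1/14 - 110)*8 = -1541/14*8 = -6164/7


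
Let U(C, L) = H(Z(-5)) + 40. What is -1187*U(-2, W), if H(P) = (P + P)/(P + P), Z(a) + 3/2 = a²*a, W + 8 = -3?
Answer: -48667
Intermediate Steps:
W = -11 (W = -8 - 3 = -11)
Z(a) = -3/2 + a³ (Z(a) = -3/2 + a²*a = -3/2 + a³)
H(P) = 1 (H(P) = (2*P)/((2*P)) = (2*P)*(1/(2*P)) = 1)
U(C, L) = 41 (U(C, L) = 1 + 40 = 41)
-1187*U(-2, W) = -1187*41 = -48667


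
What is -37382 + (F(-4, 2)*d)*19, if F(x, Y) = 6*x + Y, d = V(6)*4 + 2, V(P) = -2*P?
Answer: -18154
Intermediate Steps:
d = -46 (d = -2*6*4 + 2 = -12*4 + 2 = -48 + 2 = -46)
F(x, Y) = Y + 6*x
-37382 + (F(-4, 2)*d)*19 = -37382 + ((2 + 6*(-4))*(-46))*19 = -37382 + ((2 - 24)*(-46))*19 = -37382 - 22*(-46)*19 = -37382 + 1012*19 = -37382 + 19228 = -18154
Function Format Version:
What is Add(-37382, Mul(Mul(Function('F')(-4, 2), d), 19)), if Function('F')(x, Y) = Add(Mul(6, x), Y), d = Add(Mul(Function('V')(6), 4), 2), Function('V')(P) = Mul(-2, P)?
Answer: -18154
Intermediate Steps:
d = -46 (d = Add(Mul(Mul(-2, 6), 4), 2) = Add(Mul(-12, 4), 2) = Add(-48, 2) = -46)
Function('F')(x, Y) = Add(Y, Mul(6, x))
Add(-37382, Mul(Mul(Function('F')(-4, 2), d), 19)) = Add(-37382, Mul(Mul(Add(2, Mul(6, -4)), -46), 19)) = Add(-37382, Mul(Mul(Add(2, -24), -46), 19)) = Add(-37382, Mul(Mul(-22, -46), 19)) = Add(-37382, Mul(1012, 19)) = Add(-37382, 19228) = -18154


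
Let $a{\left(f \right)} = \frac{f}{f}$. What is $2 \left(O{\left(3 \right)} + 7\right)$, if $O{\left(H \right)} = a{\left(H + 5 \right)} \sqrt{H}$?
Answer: $14 + 2 \sqrt{3} \approx 17.464$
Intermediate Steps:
$a{\left(f \right)} = 1$
$O{\left(H \right)} = \sqrt{H}$ ($O{\left(H \right)} = 1 \sqrt{H} = \sqrt{H}$)
$2 \left(O{\left(3 \right)} + 7\right) = 2 \left(\sqrt{3} + 7\right) = 2 \left(7 + \sqrt{3}\right) = 14 + 2 \sqrt{3}$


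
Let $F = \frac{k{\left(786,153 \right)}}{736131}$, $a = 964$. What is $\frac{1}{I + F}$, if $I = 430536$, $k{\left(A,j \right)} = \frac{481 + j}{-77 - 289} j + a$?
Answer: $\frac{44903991}{19332784711813} \approx 2.3227 \cdot 10^{-6}$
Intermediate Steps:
$k{\left(A,j \right)} = 964 + j \left(- \frac{481}{366} - \frac{j}{366}\right)$ ($k{\left(A,j \right)} = \frac{481 + j}{-77 - 289} j + 964 = \frac{481 + j}{-366} j + 964 = \left(481 + j\right) \left(- \frac{1}{366}\right) j + 964 = \left(- \frac{481}{366} - \frac{j}{366}\right) j + 964 = j \left(- \frac{481}{366} - \frac{j}{366}\right) + 964 = 964 + j \left(- \frac{481}{366} - \frac{j}{366}\right)$)
$F = \frac{42637}{44903991}$ ($F = \frac{964 - \frac{24531}{122} - \frac{153^{2}}{366}}{736131} = \left(964 - \frac{24531}{122} - \frac{7803}{122}\right) \frac{1}{736131} = \frac{42637}{61} \cdot \frac{1}{736131} = \frac{42637}{44903991} \approx 0.00094952$)
$\frac{1}{I + F} = \frac{1}{430536 + \frac{42637}{44903991}} = \frac{1}{\frac{19332784711813}{44903991}} = \frac{44903991}{19332784711813}$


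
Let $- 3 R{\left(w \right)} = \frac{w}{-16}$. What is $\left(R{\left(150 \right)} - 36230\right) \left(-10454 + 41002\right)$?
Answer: $- \frac{2213317155}{2} \approx -1.1067 \cdot 10^{9}$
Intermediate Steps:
$R{\left(w \right)} = \frac{w}{48}$ ($R{\left(w \right)} = - \frac{w \frac{1}{-16}}{3} = - \frac{w \left(- \frac{1}{16}\right)}{3} = - \frac{\left(- \frac{1}{16}\right) w}{3} = \frac{w}{48}$)
$\left(R{\left(150 \right)} - 36230\right) \left(-10454 + 41002\right) = \left(\frac{1}{48} \cdot 150 - 36230\right) \left(-10454 + 41002\right) = \left(\frac{25}{8} - 36230\right) 30548 = \left(- \frac{289815}{8}\right) 30548 = - \frac{2213317155}{2}$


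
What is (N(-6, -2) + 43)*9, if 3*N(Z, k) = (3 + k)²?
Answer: 390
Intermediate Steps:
N(Z, k) = (3 + k)²/3
(N(-6, -2) + 43)*9 = ((3 - 2)²/3 + 43)*9 = ((⅓)*1² + 43)*9 = ((⅓)*1 + 43)*9 = (⅓ + 43)*9 = (130/3)*9 = 390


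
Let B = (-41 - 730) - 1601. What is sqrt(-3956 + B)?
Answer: 2*I*sqrt(1582) ≈ 79.549*I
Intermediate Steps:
B = -2372 (B = -771 - 1601 = -2372)
sqrt(-3956 + B) = sqrt(-3956 - 2372) = sqrt(-6328) = 2*I*sqrt(1582)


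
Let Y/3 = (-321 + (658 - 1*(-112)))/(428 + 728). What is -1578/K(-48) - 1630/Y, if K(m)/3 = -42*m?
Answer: -633236167/452592 ≈ -1399.1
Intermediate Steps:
K(m) = -126*m (K(m) = 3*(-42*m) = -126*m)
Y = 1347/1156 (Y = 3*((-321 + (658 - 1*(-112)))/(428 + 728)) = 3*((-321 + (658 + 112))/1156) = 3*((-321 + 770)*(1/1156)) = 3*(449*(1/1156)) = 3*(449/1156) = 1347/1156 ≈ 1.1652)
-1578/K(-48) - 1630/Y = -1578/((-126*(-48))) - 1630/1347/1156 = -1578/6048 - 1630*1156/1347 = -1578*1/6048 - 1884280/1347 = -263/1008 - 1884280/1347 = -633236167/452592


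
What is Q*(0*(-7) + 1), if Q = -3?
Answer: -3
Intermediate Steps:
Q*(0*(-7) + 1) = -3*(0*(-7) + 1) = -3*(0 + 1) = -3*1 = -3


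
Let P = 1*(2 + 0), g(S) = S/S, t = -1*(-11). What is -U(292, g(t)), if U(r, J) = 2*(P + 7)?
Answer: -18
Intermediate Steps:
t = 11
g(S) = 1
P = 2 (P = 1*2 = 2)
U(r, J) = 18 (U(r, J) = 2*(2 + 7) = 2*9 = 18)
-U(292, g(t)) = -1*18 = -18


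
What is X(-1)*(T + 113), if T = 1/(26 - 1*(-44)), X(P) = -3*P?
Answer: 23733/70 ≈ 339.04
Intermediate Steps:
T = 1/70 (T = 1/(26 + 44) = 1/70 ≈ 0.014286)
X(-1)*(T + 113) = (-3*(-1))*(1/70 + 113) = 3*(7911/70) = 23733/70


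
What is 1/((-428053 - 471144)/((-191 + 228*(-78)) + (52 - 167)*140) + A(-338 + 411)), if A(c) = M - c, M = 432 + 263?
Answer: 34075/22093847 ≈ 0.0015423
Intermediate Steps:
M = 695
A(c) = 695 - c
1/((-428053 - 471144)/((-191 + 228*(-78)) + (52 - 167)*140) + A(-338 + 411)) = 1/((-428053 - 471144)/((-191 + 228*(-78)) + (52 - 167)*140) + (695 - (-338 + 411))) = 1/(-899197/((-191 - 17784) - 115*140) + (695 - 1*73)) = 1/(-899197/(-17975 - 16100) + (695 - 73)) = 1/(-899197/(-34075) + 622) = 1/(-899197*(-1/34075) + 622) = 1/(899197/34075 + 622) = 1/(22093847/34075) = 34075/22093847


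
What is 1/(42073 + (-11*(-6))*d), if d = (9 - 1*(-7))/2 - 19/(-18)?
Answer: 3/128012 ≈ 2.3435e-5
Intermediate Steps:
d = 163/18 (d = (9 + 7)*(½) - 19*(-1/18) = 16*(½) + 19/18 = 8 + 19/18 = 163/18 ≈ 9.0556)
1/(42073 + (-11*(-6))*d) = 1/(42073 - 11*(-6)*(163/18)) = 1/(42073 + 66*(163/18)) = 1/(42073 + 1793/3) = 1/(128012/3) = 3/128012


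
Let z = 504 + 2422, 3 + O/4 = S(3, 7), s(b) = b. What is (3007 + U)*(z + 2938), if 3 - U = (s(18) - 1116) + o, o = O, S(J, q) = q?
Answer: 23995488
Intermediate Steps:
O = 16 (O = -12 + 4*7 = -12 + 28 = 16)
o = 16
z = 2926
U = 1085 (U = 3 - ((18 - 1116) + 16) = 3 - (-1098 + 16) = 3 - 1*(-1082) = 3 + 1082 = 1085)
(3007 + U)*(z + 2938) = (3007 + 1085)*(2926 + 2938) = 4092*5864 = 23995488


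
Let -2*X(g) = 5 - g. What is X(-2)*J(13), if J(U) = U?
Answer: -91/2 ≈ -45.500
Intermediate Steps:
X(g) = -5/2 + g/2 (X(g) = -(5 - g)/2 = -5/2 + g/2)
X(-2)*J(13) = (-5/2 + (1/2)*(-2))*13 = (-5/2 - 1)*13 = -7/2*13 = -91/2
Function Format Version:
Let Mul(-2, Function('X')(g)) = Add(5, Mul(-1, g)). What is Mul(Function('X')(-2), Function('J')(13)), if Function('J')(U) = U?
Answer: Rational(-91, 2) ≈ -45.500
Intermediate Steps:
Function('X')(g) = Add(Rational(-5, 2), Mul(Rational(1, 2), g)) (Function('X')(g) = Mul(Rational(-1, 2), Add(5, Mul(-1, g))) = Add(Rational(-5, 2), Mul(Rational(1, 2), g)))
Mul(Function('X')(-2), Function('J')(13)) = Mul(Add(Rational(-5, 2), Mul(Rational(1, 2), -2)), 13) = Mul(Add(Rational(-5, 2), -1), 13) = Mul(Rational(-7, 2), 13) = Rational(-91, 2)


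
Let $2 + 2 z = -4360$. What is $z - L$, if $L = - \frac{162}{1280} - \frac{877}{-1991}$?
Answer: $- \frac{2779517449}{1274240} \approx -2181.3$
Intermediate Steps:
$z = -2181$ ($z = -1 + \frac{1}{2} \left(-4360\right) = -1 - 2180 = -2181$)
$L = \frac{400009}{1274240}$ ($L = \left(-162\right) \frac{1}{1280} - - \frac{877}{1991} = - \frac{81}{640} + \frac{877}{1991} = \frac{400009}{1274240} \approx 0.31392$)
$z - L = -2181 - \frac{400009}{1274240} = - \frac{2779517449}{1274240}$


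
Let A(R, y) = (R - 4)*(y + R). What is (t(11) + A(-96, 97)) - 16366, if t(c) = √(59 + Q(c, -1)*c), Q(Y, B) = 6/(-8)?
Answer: -16466 + √203/2 ≈ -16459.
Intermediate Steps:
Q(Y, B) = -¾ (Q(Y, B) = 6*(-⅛) = -¾)
t(c) = √(59 - 3*c/4)
A(R, y) = (-4 + R)*(R + y)
(t(11) + A(-96, 97)) - 16366 = (√(236 - 3*11)/2 + ((-96)² - 4*(-96) - 4*97 - 96*97)) - 16366 = (√(236 - 33)/2 + (9216 + 384 - 388 - 9312)) - 16366 = (√203/2 - 100) - 16366 = (-100 + √203/2) - 16366 = -16466 + √203/2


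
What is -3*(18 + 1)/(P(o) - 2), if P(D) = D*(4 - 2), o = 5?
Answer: -57/8 ≈ -7.1250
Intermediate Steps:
P(D) = 2*D (P(D) = D*2 = 2*D)
-3*(18 + 1)/(P(o) - 2) = -3*(18 + 1)/(2*5 - 2) = -57/(10 - 2) = -57/8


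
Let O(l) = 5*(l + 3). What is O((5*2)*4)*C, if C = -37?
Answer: -7955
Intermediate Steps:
O(l) = 15 + 5*l (O(l) = 5*(3 + l) = 15 + 5*l)
O((5*2)*4)*C = (15 + 5*((5*2)*4))*(-37) = (15 + 5*(10*4))*(-37) = (15 + 5*40)*(-37) = (15 + 200)*(-37) = 215*(-37) = -7955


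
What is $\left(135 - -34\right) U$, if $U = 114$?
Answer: $19266$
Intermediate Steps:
$\left(135 - -34\right) U = \left(135 - -34\right) 114 = \left(135 + \left(-5 + 39\right)\right) 114 = \left(135 + 34\right) 114 = 169 \cdot 114 = 19266$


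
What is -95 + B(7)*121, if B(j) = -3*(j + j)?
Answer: -5177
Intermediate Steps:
B(j) = -6*j
-95 + B(7)*121 = -95 - 6*7*121 = -95 - 42*121 = -95 - 5082 = -5177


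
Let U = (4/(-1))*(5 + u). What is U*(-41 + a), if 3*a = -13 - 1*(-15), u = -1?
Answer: 1936/3 ≈ 645.33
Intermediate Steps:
a = ⅔ (a = (-13 - 1*(-15))/3 = (-13 + 15)/3 = (⅓)*2 = ⅔ ≈ 0.66667)
U = -16 (U = (4/(-1))*(5 - 1) = (4*(-1))*4 = -4*4 = -16)
U*(-41 + a) = -16*(-41 + ⅔) = -16*(-121/3) = 1936/3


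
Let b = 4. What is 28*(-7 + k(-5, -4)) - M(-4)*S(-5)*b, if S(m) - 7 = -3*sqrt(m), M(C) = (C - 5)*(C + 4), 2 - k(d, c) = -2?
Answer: -84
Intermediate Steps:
k(d, c) = 4 (k(d, c) = 2 - 1*(-2) = 2 + 2 = 4)
M(C) = (-5 + C)*(4 + C)
S(m) = 7 - 3*sqrt(m)
28*(-7 + k(-5, -4)) - M(-4)*S(-5)*b = 28*(-7 + 4) - (-20 + (-4)**2 - 1*(-4))*(7 - 3*I*sqrt(5))*4 = 28*(-3) - (-20 + 16 + 4)*(7 - 3*I*sqrt(5))*4 = -84 - 0*(7 - 3*I*sqrt(5))*4 = -84 - 0*4 = -84 - 1*0 = -84 + 0 = -84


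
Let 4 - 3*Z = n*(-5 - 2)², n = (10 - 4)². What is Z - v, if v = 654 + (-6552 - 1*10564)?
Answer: 47626/3 ≈ 15875.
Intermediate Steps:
n = 36 (n = 6² = 36)
Z = -1760/3 (Z = 4/3 - 12*(-5 - 2)² = 4/3 - 12*(-7)² = 4/3 - 12*49 = 4/3 - ⅓*1764 = 4/3 - 588 = -1760/3 ≈ -586.67)
v = -16462 (v = 654 + (-6552 - 10564) = 654 - 17116 = -16462)
Z - v = -1760/3 - 1*(-16462) = -1760/3 + 16462 = 47626/3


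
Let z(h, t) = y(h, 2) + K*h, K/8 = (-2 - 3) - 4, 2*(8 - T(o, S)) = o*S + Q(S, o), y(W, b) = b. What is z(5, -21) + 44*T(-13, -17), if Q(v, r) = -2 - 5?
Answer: -4714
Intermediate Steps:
Q(v, r) = -7
T(o, S) = 23/2 - S*o/2 (T(o, S) = 8 - (o*S - 7)/2 = 8 - (S*o - 7)/2 = 8 - (-7 + S*o)/2 = 8 + (7/2 - S*o/2) = 23/2 - S*o/2)
K = -72 (K = 8*((-2 - 3) - 4) = 8*(-5 - 4) = 8*(-9) = -72)
z(h, t) = 2 - 72*h
z(5, -21) + 44*T(-13, -17) = (2 - 72*5) + 44*(23/2 - ½*(-17)*(-13)) = (2 - 360) + 44*(23/2 - 221/2) = -358 + 44*(-99) = -358 - 4356 = -4714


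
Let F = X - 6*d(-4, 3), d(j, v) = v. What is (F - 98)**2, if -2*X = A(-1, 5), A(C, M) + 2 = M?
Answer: 55225/4 ≈ 13806.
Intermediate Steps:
A(C, M) = -2 + M
X = -3/2 (X = -(-2 + 5)/2 = -1/2*3 = -3/2 ≈ -1.5000)
F = -39/2 (F = -3/2 - 6*3 = -3/2 - 18 = -39/2 ≈ -19.500)
(F - 98)**2 = (-39/2 - 98)**2 = (-235/2)**2 = 55225/4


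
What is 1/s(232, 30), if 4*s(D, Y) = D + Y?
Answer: 2/131 ≈ 0.015267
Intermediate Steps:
s(D, Y) = D/4 + Y/4 (s(D, Y) = (D + Y)/4 = D/4 + Y/4)
1/s(232, 30) = 1/((¼)*232 + (¼)*30) = 1/(58 + 15/2) = 1/(131/2) = 2/131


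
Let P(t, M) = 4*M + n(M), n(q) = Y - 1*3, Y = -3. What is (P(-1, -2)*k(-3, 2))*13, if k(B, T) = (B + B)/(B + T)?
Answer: -1092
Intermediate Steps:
k(B, T) = 2*B/(B + T) (k(B, T) = (2*B)/(B + T) = 2*B/(B + T))
n(q) = -6 (n(q) = -3 - 1*3 = -3 - 3 = -6)
P(t, M) = -6 + 4*M (P(t, M) = 4*M - 6 = -6 + 4*M)
(P(-1, -2)*k(-3, 2))*13 = ((-6 + 4*(-2))*(2*(-3)/(-3 + 2)))*13 = ((-6 - 8)*(2*(-3)/(-1)))*13 = -28*(-3)*(-1)*13 = -14*6*13 = -84*13 = -1092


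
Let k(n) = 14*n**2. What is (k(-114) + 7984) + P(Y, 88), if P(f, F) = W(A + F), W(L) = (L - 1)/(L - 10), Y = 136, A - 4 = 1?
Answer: 15764116/83 ≈ 1.8993e+5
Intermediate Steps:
A = 5 (A = 4 + 1 = 5)
W(L) = (-1 + L)/(-10 + L)
P(f, F) = (4 + F)/(-5 + F) (P(f, F) = (-1 + (5 + F))/(-10 + (5 + F)) = (4 + F)/(-5 + F))
(k(-114) + 7984) + P(Y, 88) = (14*(-114)**2 + 7984) + (4 + 88)/(-5 + 88) = (14*12996 + 7984) + 92/83 = (181944 + 7984) + (1/83)*92 = 189928 + 92/83 = 15764116/83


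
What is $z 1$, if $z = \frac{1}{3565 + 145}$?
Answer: $\frac{1}{3710} \approx 0.00026954$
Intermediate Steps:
$z = \frac{1}{3710} \approx 0.00026954$
$z 1 = \frac{1}{3710} \cdot 1 = \frac{1}{3710}$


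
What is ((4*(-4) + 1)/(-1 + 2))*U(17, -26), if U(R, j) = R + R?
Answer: -510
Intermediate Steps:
U(R, j) = 2*R
((4*(-4) + 1)/(-1 + 2))*U(17, -26) = ((4*(-4) + 1)/(-1 + 2))*(2*17) = ((-16 + 1)/1)*34 = -15*1*34 = -15*34 = -510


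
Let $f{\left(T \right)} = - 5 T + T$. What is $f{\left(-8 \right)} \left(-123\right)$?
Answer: $-3936$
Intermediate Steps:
$f{\left(T \right)} = - 4 T$
$f{\left(-8 \right)} \left(-123\right) = \left(-4\right) \left(-8\right) \left(-123\right) = 32 \left(-123\right) = -3936$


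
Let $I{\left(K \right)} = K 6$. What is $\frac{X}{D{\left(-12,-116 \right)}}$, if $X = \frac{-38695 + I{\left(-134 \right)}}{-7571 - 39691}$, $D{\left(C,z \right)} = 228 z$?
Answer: $- \frac{39499}{1249985376} \approx -3.16 \cdot 10^{-5}$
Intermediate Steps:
$I{\left(K \right)} = 6 K$
$X = \frac{39499}{47262}$ ($X = \frac{-38695 + 6 \left(-134\right)}{-7571 - 39691} = \frac{-38695 - 804}{-47262} = \left(-39499\right) \left(- \frac{1}{47262}\right) = \frac{39499}{47262} \approx 0.83575$)
$\frac{X}{D{\left(-12,-116 \right)}} = \frac{39499}{47262 \cdot 228 \left(-116\right)} = \frac{39499}{47262 \left(-26448\right)} = \frac{39499}{47262} \left(- \frac{1}{26448}\right) = - \frac{39499}{1249985376}$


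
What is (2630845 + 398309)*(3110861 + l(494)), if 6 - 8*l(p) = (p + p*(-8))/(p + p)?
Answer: 75386245109715/8 ≈ 9.4233e+12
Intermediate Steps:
l(p) = 19/16 (l(p) = ¾ - (p + p*(-8))/(8*(p + p)) = ¾ - (p - 8*p)/(8*(2*p)) = ¾ - (-7*p)*1/(2*p)/8 = ¾ - ⅛*(-7/2) = ¾ + 7/16 = 19/16)
(2630845 + 398309)*(3110861 + l(494)) = (2630845 + 398309)*(3110861 + 19/16) = 3029154*(49773795/16) = 75386245109715/8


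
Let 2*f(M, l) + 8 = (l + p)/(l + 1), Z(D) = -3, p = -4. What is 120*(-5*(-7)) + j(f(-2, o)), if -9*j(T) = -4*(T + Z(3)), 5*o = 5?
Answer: 37769/9 ≈ 4196.6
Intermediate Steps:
o = 1 (o = (⅕)*5 = 1)
f(M, l) = -4 + (-4 + l)/(2*(1 + l)) (f(M, l) = -4 + ((l - 4)/(l + 1))/2 = -4 + ((-4 + l)/(1 + l))/2 = -4 + (-4 + l)/(2*(1 + l)))
j(T) = -4/3 + 4*T/9 (j(T) = -(-4)*(T - 3)/9 = -(-4)*(-3 + T)/9 = -(12 - 4*T)/9 = -4/3 + 4*T/9)
120*(-5*(-7)) + j(f(-2, o)) = 120*(-5*(-7)) + (-4/3 + 4*((-12 - 7*1)/(2*(1 + 1)))/9) = 120*35 + (-4/3 + 4*((½)*(-12 - 7)/2)/9) = 4200 + (-4/3 + 4*((½)*(½)*(-19))/9) = 4200 + (-4/3 + (4/9)*(-19/4)) = 4200 + (-4/3 - 19/9) = 4200 - 31/9 = 37769/9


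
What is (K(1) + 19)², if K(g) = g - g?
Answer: 361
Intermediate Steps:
K(g) = 0
(K(1) + 19)² = (0 + 19)² = 19² = 361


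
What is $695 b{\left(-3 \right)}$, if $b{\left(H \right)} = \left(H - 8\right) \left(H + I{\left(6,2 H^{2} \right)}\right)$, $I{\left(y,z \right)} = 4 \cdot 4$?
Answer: $-99385$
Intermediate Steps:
$I{\left(y,z \right)} = 16$
$b{\left(H \right)} = \left(-8 + H\right) \left(16 + H\right)$ ($b{\left(H \right)} = \left(H - 8\right) \left(H + 16\right) = \left(-8 + H\right) \left(16 + H\right)$)
$695 b{\left(-3 \right)} = 695 \left(-128 + \left(-3\right)^{2} + 8 \left(-3\right)\right) = 695 \left(-128 + 9 - 24\right) = 695 \left(-143\right) = -99385$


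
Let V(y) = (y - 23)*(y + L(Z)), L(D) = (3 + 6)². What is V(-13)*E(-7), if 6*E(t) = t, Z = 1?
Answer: 2856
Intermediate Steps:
E(t) = t/6
L(D) = 81 (L(D) = 9² = 81)
V(y) = (-23 + y)*(81 + y) (V(y) = (y - 23)*(y + 81) = (-23 + y)*(81 + y))
V(-13)*E(-7) = (-1863 + (-13)² + 58*(-13))*((⅙)*(-7)) = (-1863 + 169 - 754)*(-7/6) = -2448*(-7/6) = 2856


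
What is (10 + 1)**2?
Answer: 121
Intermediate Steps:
(10 + 1)**2 = 11**2 = 121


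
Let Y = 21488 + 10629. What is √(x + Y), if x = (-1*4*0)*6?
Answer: √32117 ≈ 179.21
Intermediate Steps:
Y = 32117
x = 0 (x = -4*0*6 = 0*6 = 0)
√(x + Y) = √(0 + 32117) = √32117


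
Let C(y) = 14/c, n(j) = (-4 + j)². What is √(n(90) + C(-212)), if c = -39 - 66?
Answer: √1664070/15 ≈ 85.999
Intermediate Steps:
c = -105
C(y) = -2/15 (C(y) = 14/(-105) = 14*(-1/105) = -2/15)
√(n(90) + C(-212)) = √((-4 + 90)² - 2/15) = √(86² - 2/15) = √(7396 - 2/15) = √(110938/15) = √1664070/15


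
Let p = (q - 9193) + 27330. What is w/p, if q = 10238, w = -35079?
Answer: -35079/28375 ≈ -1.2363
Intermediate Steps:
p = 28375 (p = (10238 - 9193) + 27330 = 1045 + 27330 = 28375)
w/p = -35079/28375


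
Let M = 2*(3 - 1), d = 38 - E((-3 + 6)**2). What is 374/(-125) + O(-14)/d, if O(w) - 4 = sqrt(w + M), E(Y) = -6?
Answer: -3989/1375 + I*sqrt(10)/44 ≈ -2.9011 + 0.07187*I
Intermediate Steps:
d = 44 (d = 38 - 1*(-6) = 38 + 6 = 44)
M = 4 (M = 2*2 = 4)
O(w) = 4 + sqrt(4 + w) (O(w) = 4 + sqrt(w + 4) = 4 + sqrt(4 + w))
374/(-125) + O(-14)/d = 374/(-125) + (4 + sqrt(4 - 14))/44 = 374*(-1/125) + (4 + sqrt(-10))*(1/44) = -374/125 + (4 + I*sqrt(10))*(1/44) = -374/125 + (1/11 + I*sqrt(10)/44) = -3989/1375 + I*sqrt(10)/44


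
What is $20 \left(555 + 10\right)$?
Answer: $11300$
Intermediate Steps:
$20 \left(555 + 10\right) = 20 \cdot 565 = 11300$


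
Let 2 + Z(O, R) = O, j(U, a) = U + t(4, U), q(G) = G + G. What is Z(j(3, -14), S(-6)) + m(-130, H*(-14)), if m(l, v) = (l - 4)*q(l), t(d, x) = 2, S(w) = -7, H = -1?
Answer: 34843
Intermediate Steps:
q(G) = 2*G
j(U, a) = 2 + U (j(U, a) = U + 2 = 2 + U)
Z(O, R) = -2 + O
m(l, v) = 2*l*(-4 + l) (m(l, v) = (l - 4)*(2*l) = (-4 + l)*(2*l) = 2*l*(-4 + l))
Z(j(3, -14), S(-6)) + m(-130, H*(-14)) = (-2 + (2 + 3)) + 2*(-130)*(-4 - 130) = (-2 + 5) + 2*(-130)*(-134) = 3 + 34840 = 34843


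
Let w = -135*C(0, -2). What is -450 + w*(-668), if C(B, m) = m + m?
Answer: -361170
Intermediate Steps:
C(B, m) = 2*m
w = 540 (w = -270*(-2) = -135*(-4) = 540)
-450 + w*(-668) = -450 + 540*(-668) = -450 - 360720 = -361170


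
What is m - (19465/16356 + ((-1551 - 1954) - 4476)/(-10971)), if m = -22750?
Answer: -59168727779/2600604 ≈ -22752.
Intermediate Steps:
m - (19465/16356 + ((-1551 - 1954) - 4476)/(-10971)) = -22750 - (19465/16356 + ((-1551 - 1954) - 4476)/(-10971)) = -22750 - (19465*(1/16356) + (-3505 - 4476)*(-1/10971)) = -22750 - (19465/16356 - 7981*(-1/10971)) = -22750 - (19465/16356 + 347/477) = -22750 - 1*4986779/2600604 = -22750 - 4986779/2600604 = -59168727779/2600604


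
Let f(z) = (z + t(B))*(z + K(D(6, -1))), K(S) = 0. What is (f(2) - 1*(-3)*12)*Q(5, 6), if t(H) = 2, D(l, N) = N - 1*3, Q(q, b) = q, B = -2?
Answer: 220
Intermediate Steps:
D(l, N) = -3 + N (D(l, N) = N - 3 = -3 + N)
f(z) = z*(2 + z) (f(z) = (z + 2)*(z + 0) = (2 + z)*z = z*(2 + z))
(f(2) - 1*(-3)*12)*Q(5, 6) = (2*(2 + 2) - 1*(-3)*12)*5 = (2*4 + 3*12)*5 = (8 + 36)*5 = 44*5 = 220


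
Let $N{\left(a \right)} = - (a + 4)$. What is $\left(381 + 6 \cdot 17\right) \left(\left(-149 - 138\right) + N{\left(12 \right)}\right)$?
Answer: $-146349$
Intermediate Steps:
$N{\left(a \right)} = -4 - a$ ($N{\left(a \right)} = - (4 + a) = -4 - a$)
$\left(381 + 6 \cdot 17\right) \left(\left(-149 - 138\right) + N{\left(12 \right)}\right) = \left(381 + 6 \cdot 17\right) \left(\left(-149 - 138\right) - 16\right) = \left(381 + 102\right) \left(-287 - 16\right) = 483 \left(-287 - 16\right) = 483 \left(-303\right) = -146349$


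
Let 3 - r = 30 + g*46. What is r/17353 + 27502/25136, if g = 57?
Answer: 205328471/218092504 ≈ 0.94147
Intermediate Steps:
r = -2649 (r = 3 - (30 + 57*46) = 3 - (30 + 2622) = 3 - 1*2652 = 3 - 2652 = -2649)
r/17353 + 27502/25136 = -2649/17353 + 27502/25136 = -2649*1/17353 + 27502*(1/25136) = -2649/17353 + 13751/12568 = 205328471/218092504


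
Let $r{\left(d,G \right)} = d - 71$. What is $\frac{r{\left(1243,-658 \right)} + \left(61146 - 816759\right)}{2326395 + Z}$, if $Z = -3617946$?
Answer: $\frac{754441}{1291551} \approx 0.58414$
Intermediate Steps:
$r{\left(d,G \right)} = -71 + d$
$\frac{r{\left(1243,-658 \right)} + \left(61146 - 816759\right)}{2326395 + Z} = \frac{\left(-71 + 1243\right) + \left(61146 - 816759\right)}{2326395 - 3617946} = \frac{1172 + \left(61146 - 816759\right)}{-1291551} = \left(1172 - 755613\right) \left(- \frac{1}{1291551}\right) = \left(-754441\right) \left(- \frac{1}{1291551}\right) = \frac{754441}{1291551}$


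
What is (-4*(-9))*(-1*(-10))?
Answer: 360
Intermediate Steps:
(-4*(-9))*(-1*(-10)) = 36*10 = 360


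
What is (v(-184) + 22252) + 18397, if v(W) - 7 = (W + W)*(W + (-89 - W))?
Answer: 73408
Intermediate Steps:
v(W) = 7 - 178*W (v(W) = 7 + (W + W)*(W + (-89 - W)) = 7 + (2*W)*(-89) = 7 - 178*W)
(v(-184) + 22252) + 18397 = ((7 - 178*(-184)) + 22252) + 18397 = ((7 + 32752) + 22252) + 18397 = (32759 + 22252) + 18397 = 55011 + 18397 = 73408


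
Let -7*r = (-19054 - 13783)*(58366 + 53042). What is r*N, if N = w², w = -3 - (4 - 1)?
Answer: 18814137408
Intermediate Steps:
r = 522614928 (r = -(-19054 - 13783)*(58366 + 53042)/7 = -(-4691)*111408 = -⅐*(-3658304496) = 522614928)
w = -6 (w = -3 - 1*3 = -3 - 3 = -6)
N = 36 (N = (-6)² = 36)
r*N = 522614928*36 = 18814137408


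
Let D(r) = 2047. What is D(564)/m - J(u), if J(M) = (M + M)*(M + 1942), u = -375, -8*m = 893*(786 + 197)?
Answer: 1031656763374/877819 ≈ 1.1753e+6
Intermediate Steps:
m = -877819/8 (m = -893*(786 + 197)/8 = -893*983/8 = -⅛*877819 = -877819/8 ≈ -1.0973e+5)
J(M) = 2*M*(1942 + M) (J(M) = (2*M)*(1942 + M) = 2*M*(1942 + M))
D(564)/m - J(u) = 2047/(-877819/8) - 2*(-375)*(1942 - 375) = 2047*(-8/877819) - 2*(-375)*1567 = -16376/877819 - 1*(-1175250) = -16376/877819 + 1175250 = 1031656763374/877819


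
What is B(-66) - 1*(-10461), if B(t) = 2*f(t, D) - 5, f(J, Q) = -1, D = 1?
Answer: 10454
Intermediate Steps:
B(t) = -7 (B(t) = 2*(-1) - 5 = -2 - 5 = -7)
B(-66) - 1*(-10461) = -7 - 1*(-10461) = -7 + 10461 = 10454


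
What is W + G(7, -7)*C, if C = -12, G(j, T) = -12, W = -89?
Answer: 55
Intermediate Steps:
W + G(7, -7)*C = -89 - 12*(-12) = -89 + 144 = 55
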